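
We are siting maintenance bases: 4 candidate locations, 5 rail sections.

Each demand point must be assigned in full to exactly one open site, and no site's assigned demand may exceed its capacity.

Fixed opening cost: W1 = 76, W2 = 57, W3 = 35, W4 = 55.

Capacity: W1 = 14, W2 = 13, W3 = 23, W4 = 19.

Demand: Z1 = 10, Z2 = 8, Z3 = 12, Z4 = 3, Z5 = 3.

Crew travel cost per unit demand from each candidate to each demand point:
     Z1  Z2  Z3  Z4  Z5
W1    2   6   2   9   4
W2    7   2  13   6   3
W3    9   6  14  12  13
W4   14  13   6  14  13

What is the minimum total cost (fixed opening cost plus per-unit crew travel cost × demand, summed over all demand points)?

326

Open {W1, W2, W4}; cheapest assignment that respects the capacities:
  W1 (cap 14, load 13): Z1, Z5 — cost 10×2 + 3×4 = 32
  W2 (cap 13, load 11): Z2, Z4 — cost 8×2 + 3×6 = 34
  W4 (cap 19, load 12): Z3 — cost 12×6 = 72
  Shipping 138, fixed 188 → total 326.
  Any other capacity-feasible assignment to {W1, W2, W4} ships for at least 138.
Compare {W1, W2, W3}: its best feasible assignment gives total 343.
Compare {W1, W3, W4}: its best feasible assignment gives total 354.
Every other set of open sites that can feasibly serve all demand totals ≥ 343 even under its best assignment. Minimum: 326.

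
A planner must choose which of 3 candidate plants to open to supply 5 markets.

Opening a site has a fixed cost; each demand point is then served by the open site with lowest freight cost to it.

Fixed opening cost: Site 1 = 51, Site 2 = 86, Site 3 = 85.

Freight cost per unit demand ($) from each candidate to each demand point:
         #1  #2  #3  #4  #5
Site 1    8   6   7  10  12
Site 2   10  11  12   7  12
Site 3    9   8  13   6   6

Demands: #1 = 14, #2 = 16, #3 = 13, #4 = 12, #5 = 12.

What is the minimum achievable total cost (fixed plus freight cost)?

Open {Site 1, Site 3}: assign each demand point to its cheapest open site.
  #1→Site 1 14×8=112, #2→Site 1 16×6=96, #3→Site 1 13×7=91, #4→Site 3 12×6=72, #5→Site 3 12×6=72
  freight cost 443, fixed 136 → total 579.
Compare {Site 1}: freight cost 563 + fixed 51 = 614.
Compare {Site 3}: freight cost 567 + fixed 85 = 652.
Compare {Site 1, Site 2}: freight cost 527 + fixed 137 = 664.
All other subsets cost ≥ 614. Minimum total cost: 579.

579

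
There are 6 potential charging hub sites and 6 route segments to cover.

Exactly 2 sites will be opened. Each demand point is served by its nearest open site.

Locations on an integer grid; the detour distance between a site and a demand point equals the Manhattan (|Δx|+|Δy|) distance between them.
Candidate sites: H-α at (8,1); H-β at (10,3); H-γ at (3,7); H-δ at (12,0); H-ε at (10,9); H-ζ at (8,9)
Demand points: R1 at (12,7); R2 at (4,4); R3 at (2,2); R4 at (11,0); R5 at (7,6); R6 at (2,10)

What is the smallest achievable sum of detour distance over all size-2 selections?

27

Open {H-γ, H-δ}.
  R1→H-δ 7, R2→H-γ 4, R3→H-γ 6, R4→H-δ 1, R5→H-γ 5, R6→H-γ 4  ⇒ total 27.
Compare {H-β, H-γ}: total 29.
Compare {H-α, H-γ}: total 32.
No size-2 selection does better; minimum is 27.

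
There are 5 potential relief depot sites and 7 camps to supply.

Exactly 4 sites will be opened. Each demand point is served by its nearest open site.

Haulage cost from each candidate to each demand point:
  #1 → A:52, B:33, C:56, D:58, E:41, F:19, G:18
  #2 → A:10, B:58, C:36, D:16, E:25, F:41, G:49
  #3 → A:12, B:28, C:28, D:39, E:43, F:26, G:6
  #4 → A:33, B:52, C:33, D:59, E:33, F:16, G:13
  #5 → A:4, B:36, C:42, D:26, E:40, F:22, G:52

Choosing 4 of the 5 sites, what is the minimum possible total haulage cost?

123

Open {#2, #3, #4, #5}.
  A→#5 4, B→#3 28, C→#3 28, D→#2 16, E→#2 25, F→#4 16, G→#3 6  ⇒ total 123.
Compare {#1, #2, #3, #5}: total 126.
Compare {#1, #2, #3, #4}: total 129.
No size-4 selection does better; minimum is 123.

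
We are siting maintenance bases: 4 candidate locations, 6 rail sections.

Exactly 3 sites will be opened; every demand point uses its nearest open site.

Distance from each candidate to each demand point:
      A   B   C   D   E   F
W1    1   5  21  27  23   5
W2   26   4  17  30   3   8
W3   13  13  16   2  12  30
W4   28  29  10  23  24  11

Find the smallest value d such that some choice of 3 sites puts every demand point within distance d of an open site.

12

Open {W1, W3, W4}.
  Farthest demand point is E at distance 12 (to W3); all others are ≤ 12.
With {W2, W3, W4} the worst case is 13.
With {W1, W2, W3} the worst case is 16.
No size-3 selection achieves below 12.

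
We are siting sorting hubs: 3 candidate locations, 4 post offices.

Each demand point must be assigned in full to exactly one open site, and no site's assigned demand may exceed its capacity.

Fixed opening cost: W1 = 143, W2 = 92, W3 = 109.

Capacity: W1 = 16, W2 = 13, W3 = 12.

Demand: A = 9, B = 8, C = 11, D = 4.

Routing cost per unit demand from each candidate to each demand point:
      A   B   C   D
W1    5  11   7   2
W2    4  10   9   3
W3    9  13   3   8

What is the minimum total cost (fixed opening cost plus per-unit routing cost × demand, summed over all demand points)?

509

Open {W1, W2, W3}; cheapest assignment that respects the capacities:
  W1 (cap 16, load 12): B, D — cost 8×11 + 4×2 = 96
  W2 (cap 13, load 9): A — cost 9×4 = 36
  W3 (cap 12, load 11): C — cost 11×3 = 33
  Shipping 165, fixed 344 → total 509.
  Any other capacity-feasible assignment to {W1, W2, W3} ships for at least 165.
Total demand is 32 and no other set of sites has combined capacity ≥ 32, so {W1, W2, W3} is the only feasible choice of open sites. Minimum: 509.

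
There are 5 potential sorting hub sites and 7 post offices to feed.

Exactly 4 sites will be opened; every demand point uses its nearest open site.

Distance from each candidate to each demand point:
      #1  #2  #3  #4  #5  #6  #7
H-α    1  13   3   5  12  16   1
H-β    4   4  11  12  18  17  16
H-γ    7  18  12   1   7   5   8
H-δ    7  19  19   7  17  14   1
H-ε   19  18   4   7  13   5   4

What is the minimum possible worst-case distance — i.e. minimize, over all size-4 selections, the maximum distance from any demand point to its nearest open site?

7

Open {H-α, H-β, H-γ, H-δ}.
  Farthest demand point is #5 at distance 7 (to H-γ); all others are ≤ 7.
With {H-α, H-β, H-γ, H-ε} the worst case is 7.
With {H-β, H-γ, H-δ, H-ε} the worst case is 7.
No size-4 selection achieves below 7.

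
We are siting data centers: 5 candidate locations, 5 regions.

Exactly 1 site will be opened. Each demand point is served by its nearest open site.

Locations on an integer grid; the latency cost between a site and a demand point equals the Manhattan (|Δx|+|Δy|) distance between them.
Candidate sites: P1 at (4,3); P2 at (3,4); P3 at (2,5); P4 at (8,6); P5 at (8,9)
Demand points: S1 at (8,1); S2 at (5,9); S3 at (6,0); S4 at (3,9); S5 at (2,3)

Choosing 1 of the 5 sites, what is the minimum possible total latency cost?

27

Open {P1}.
  S1→P1 6, S2→P1 7, S3→P1 5, S4→P1 7, S5→P1 2  ⇒ total 27.
Compare {P2}: total 29.
Compare {P3}: total 33.
No size-1 selection does better; minimum is 27.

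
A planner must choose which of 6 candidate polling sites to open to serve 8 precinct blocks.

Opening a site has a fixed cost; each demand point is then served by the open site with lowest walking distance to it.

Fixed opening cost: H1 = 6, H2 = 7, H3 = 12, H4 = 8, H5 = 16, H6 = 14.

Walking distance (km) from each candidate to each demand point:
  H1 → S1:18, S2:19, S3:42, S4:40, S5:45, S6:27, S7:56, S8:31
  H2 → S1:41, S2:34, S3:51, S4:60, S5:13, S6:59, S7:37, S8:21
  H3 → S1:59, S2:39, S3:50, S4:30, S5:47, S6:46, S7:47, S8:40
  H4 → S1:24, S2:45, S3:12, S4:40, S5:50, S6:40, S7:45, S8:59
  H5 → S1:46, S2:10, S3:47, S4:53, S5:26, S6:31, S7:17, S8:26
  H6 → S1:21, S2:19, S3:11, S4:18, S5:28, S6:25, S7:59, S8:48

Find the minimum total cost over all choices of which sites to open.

173

Open {H2, H5, H6}: assign each demand point to its cheapest open site.
  S1→H6 21, S2→H5 10, S3→H6 11, S4→H6 18, S5→H2 13, S6→H6 25, S7→H5 17, S8→H2 21
  walking distance 136, fixed 37 → total 173.
Compare {H1, H2, H5, H6}: walking distance 133 + fixed 43 = 176.
Compare {H2, H4, H5, H6}: walking distance 136 + fixed 45 = 181.
Compare {H5, H6}: walking distance 154 + fixed 30 = 184.
All other subsets cost ≥ 176. Minimum total cost: 173.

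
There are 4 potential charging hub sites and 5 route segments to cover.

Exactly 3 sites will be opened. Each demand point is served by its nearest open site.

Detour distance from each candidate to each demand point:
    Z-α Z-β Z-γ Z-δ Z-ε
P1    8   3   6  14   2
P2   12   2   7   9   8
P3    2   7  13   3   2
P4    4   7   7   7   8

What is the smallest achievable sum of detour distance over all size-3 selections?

Open {P1, P2, P3}.
  Z-α→P3 2, Z-β→P2 2, Z-γ→P1 6, Z-δ→P3 3, Z-ε→P1 2  ⇒ total 15.
Compare {P1, P3, P4}: total 16.
Compare {P2, P3, P4}: total 16.
No size-3 selection does better; minimum is 15.

15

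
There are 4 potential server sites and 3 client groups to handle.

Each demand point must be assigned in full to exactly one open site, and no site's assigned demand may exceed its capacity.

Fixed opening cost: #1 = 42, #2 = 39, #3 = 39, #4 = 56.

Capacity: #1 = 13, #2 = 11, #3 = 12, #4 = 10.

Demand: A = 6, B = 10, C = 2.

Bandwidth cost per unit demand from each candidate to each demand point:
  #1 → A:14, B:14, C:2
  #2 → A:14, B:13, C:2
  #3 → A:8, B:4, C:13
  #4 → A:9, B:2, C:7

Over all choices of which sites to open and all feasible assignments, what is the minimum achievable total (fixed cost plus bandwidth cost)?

189

Open {#3, #4}; cheapest assignment that respects the capacities:
  #3 (cap 12, load 8): A, C — cost 6×8 + 2×13 = 74
  #4 (cap 10, load 10): B — cost 10×2 = 20
  Shipping 94, fixed 95 → total 189.
  Any other capacity-feasible assignment to {#3, #4} ships for at least 94.
Compare {#2, #4}: its best feasible assignment gives total 203.
Compare {#1, #4}: its best feasible assignment gives total 206.
Every other set of open sites that can feasibly serve all demand totals ≥ 203 even under its best assignment. Minimum: 189.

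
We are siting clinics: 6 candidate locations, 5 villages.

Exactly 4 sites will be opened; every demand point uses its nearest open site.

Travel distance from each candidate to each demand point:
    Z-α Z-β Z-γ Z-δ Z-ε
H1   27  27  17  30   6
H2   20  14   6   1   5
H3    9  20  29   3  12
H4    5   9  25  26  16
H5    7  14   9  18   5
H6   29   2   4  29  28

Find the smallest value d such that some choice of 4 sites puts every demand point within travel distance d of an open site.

5

Open {H1, H2, H4, H6}.
  Farthest demand point is Z-α at travel distance 5 (to H4); all others are ≤ 5.
With {H2, H3, H4, H6} the worst case is 5.
With {H2, H4, H5, H6} the worst case is 5.
No size-4 selection achieves below 5.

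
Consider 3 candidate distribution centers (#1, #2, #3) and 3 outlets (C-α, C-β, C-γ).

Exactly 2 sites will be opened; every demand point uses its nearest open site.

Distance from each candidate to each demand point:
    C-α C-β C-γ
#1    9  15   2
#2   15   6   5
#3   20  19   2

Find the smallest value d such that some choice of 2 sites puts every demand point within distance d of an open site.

9

Open {#1, #2}.
  Farthest demand point is C-α at distance 9 (to #1); all others are ≤ 9.
With {#1, #3} the worst case is 15.
With {#2, #3} the worst case is 15.
No size-2 selection achieves below 9.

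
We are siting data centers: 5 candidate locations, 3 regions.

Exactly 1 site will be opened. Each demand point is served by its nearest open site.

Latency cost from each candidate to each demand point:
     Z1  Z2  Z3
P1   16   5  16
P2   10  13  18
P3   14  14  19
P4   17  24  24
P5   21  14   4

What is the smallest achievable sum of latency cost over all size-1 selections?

Open {P1}.
  Z1→P1 16, Z2→P1 5, Z3→P1 16  ⇒ total 37.
Compare {P5}: total 39.
Compare {P2}: total 41.
No size-1 selection does better; minimum is 37.

37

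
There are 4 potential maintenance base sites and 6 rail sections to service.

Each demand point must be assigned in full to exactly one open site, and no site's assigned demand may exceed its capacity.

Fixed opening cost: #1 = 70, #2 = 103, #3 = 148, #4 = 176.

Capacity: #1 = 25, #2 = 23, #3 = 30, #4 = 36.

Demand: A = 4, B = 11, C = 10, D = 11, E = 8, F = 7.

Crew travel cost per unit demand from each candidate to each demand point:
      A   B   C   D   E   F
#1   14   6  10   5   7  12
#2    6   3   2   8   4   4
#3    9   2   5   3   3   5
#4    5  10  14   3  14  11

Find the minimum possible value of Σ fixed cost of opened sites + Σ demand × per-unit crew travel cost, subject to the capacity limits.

Open {#2, #3}; cheapest assignment that respects the capacities:
  #2 (cap 23, load 21): A, C, F — cost 4×6 + 10×2 + 7×4 = 72
  #3 (cap 30, load 30): B, D, E — cost 11×2 + 11×3 + 8×3 = 79
  Shipping 151, fixed 251 → total 402.
  Any other capacity-feasible assignment to {#2, #3} ships for at least 151.
Compare {#1, #2, #3}: its best feasible assignment gives total 472.
Compare {#1, #3}: its best feasible assignment gives total 484.
Every other set of open sites that can feasibly serve all demand totals ≥ 472 even under its best assignment. Minimum: 402.

402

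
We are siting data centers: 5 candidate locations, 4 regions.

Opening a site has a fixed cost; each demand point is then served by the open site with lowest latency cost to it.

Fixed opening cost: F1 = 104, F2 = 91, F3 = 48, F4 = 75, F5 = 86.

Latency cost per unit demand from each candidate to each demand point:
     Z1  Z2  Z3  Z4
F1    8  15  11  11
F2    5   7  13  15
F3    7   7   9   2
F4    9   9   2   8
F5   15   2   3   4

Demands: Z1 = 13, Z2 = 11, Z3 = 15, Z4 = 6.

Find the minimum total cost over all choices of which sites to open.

Open {F3, F5}: assign each demand point to its cheapest open site.
  Z1→F3 13×7=91, Z2→F5 11×2=22, Z3→F5 15×3=45, Z4→F3 6×2=12
  latency cost 170, fixed 134 → total 304.
Compare {F2, F5}: latency cost 156 + fixed 177 = 333.
Compare {F3, F4}: latency cost 210 + fixed 123 = 333.
Compare {F4, F5}: latency cost 193 + fixed 161 = 354.
All other subsets cost ≥ 333. Minimum total cost: 304.

304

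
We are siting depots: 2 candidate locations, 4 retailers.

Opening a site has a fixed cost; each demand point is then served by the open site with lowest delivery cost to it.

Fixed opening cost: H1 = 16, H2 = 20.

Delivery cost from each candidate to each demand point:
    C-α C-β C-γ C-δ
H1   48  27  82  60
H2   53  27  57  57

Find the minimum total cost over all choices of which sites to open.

214

Open {H2}: assign each demand point to its cheapest open site.
  C-α→H2 53, C-β→H2 27, C-γ→H2 57, C-δ→H2 57
  delivery cost 194, fixed 20 → total 214.
Compare {H1, H2}: delivery cost 189 + fixed 36 = 225.
Compare {H1}: delivery cost 217 + fixed 16 = 233.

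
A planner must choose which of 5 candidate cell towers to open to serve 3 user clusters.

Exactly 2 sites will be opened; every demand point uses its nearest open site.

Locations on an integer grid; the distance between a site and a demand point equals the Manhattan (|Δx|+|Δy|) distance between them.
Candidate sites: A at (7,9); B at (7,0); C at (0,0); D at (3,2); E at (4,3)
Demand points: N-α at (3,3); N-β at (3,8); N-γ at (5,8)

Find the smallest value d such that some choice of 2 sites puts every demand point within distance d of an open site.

5

Open {A, D}.
  Farthest demand point is N-β at distance 5 (to A); all others are ≤ 5.
With {A, E} the worst case is 5.
With {A, C} the worst case is 6.
No size-2 selection achieves below 5.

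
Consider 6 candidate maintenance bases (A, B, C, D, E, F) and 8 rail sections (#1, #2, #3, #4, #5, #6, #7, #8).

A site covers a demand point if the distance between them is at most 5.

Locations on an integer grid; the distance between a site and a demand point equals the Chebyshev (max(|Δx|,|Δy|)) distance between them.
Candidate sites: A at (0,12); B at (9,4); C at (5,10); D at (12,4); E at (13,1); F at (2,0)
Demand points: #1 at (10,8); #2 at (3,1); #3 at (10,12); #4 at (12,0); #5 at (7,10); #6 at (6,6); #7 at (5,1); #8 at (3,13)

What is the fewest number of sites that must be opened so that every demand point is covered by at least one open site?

3

Coverage sets (demand points within 5 of each site):
  A: {#8}
  B: {#1, #4, #6, #7}
  C: {#1, #3, #5, #6, #8}
  D: {#1, #4}
  E: {#4}
  F: {#2, #7}
No 2 sites suffice: every size-2 union leaves at least one demand point uncovered.
But {B, C, F} covers everything, so the minimum is 3.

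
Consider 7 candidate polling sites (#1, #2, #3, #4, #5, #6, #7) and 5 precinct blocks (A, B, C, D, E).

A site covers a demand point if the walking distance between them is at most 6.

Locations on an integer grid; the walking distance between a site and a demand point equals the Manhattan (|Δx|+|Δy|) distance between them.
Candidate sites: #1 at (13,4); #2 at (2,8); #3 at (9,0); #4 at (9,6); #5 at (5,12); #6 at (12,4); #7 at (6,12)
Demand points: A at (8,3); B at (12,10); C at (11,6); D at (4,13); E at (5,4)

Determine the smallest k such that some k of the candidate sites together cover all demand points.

3

Coverage sets (demand points within 6 of each site):
  #1: {A, C}
  #2: {}
  #3: {A}
  #4: {A, C, E}
  #5: {D}
  #6: {A, B, C}
  #7: {D}
No 2 sites suffice: every size-2 union leaves at least one demand point uncovered.
But {#4, #5, #6} covers everything, so the minimum is 3.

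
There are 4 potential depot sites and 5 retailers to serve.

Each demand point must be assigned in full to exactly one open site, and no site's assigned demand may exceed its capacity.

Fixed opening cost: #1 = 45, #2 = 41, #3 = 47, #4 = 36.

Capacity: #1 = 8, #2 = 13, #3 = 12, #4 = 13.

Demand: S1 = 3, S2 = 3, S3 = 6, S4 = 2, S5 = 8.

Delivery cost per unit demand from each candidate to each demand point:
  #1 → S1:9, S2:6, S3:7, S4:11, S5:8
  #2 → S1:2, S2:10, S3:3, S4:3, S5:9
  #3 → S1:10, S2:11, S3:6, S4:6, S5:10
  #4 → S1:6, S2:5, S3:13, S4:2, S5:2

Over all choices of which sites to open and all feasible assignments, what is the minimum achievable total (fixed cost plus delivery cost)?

Open {#2, #4}; cheapest assignment that respects the capacities:
  #2 (cap 13, load 9): S1, S3 — cost 3×2 + 6×3 = 24
  #4 (cap 13, load 13): S2, S4, S5 — cost 3×5 + 2×2 + 8×2 = 35
  Shipping 59, fixed 77 → total 136.
  Any other capacity-feasible assignment to {#2, #4} ships for at least 59.
Compare {#1, #2, #4}: its best feasible assignment gives total 181.
Compare {#2, #3, #4}: its best feasible assignment gives total 183.
Every other set of open sites that can feasibly serve all demand totals ≥ 181 even under its best assignment. Minimum: 136.

136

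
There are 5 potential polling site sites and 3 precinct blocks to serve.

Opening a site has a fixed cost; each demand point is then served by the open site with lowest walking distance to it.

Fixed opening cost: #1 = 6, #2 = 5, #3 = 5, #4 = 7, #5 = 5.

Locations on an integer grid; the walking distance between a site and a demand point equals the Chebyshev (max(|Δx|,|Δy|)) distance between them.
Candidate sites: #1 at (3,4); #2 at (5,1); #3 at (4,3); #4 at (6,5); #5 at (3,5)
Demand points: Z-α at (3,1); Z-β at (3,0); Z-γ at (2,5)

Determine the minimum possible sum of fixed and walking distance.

Open {#3}: assign each demand point to its cheapest open site.
  Z-α→#3 2, Z-β→#3 3, Z-γ→#3 2
  walking distance 7, fixed 5 → total 12.
Compare {#2}: walking distance 8 + fixed 5 = 13.
Compare {#1}: walking distance 8 + fixed 6 = 14.
Compare {#5}: walking distance 10 + fixed 5 = 15.
All other subsets cost ≥ 13. Minimum total cost: 12.

12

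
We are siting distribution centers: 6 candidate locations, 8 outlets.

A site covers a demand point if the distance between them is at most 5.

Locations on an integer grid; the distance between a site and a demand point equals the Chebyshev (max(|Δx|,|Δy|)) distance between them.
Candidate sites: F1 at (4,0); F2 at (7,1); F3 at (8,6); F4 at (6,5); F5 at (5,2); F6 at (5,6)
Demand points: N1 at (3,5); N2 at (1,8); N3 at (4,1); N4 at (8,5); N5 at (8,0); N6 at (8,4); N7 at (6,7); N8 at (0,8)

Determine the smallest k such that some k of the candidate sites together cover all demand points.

Coverage sets (demand points within 5 of each site):
  F1: {N1, N3, N4, N5, N6}
  F2: {N1, N3, N4, N5, N6}
  F3: {N1, N3, N4, N6, N7}
  F4: {N1, N2, N3, N4, N5, N6, N7}
  F5: {N1, N3, N4, N5, N6, N7}
  F6: {N1, N2, N3, N4, N6, N7, N8}
No single site covers all 8 demand points.
But {F1, F6} covers everything, so the minimum is 2.

2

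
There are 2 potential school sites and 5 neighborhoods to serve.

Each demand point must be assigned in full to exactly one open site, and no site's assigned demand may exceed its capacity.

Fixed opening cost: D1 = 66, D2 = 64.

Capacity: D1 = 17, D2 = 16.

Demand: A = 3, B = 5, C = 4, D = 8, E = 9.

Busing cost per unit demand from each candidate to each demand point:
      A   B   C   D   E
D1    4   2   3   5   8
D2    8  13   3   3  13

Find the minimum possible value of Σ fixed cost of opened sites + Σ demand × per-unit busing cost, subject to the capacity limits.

260

Open {D1, D2}; cheapest assignment that respects the capacities:
  D1 (cap 17, load 17): A, B, E — cost 3×4 + 5×2 + 9×8 = 94
  D2 (cap 16, load 12): C, D — cost 4×3 + 8×3 = 36
  Shipping 130, fixed 130 → total 260.
  Any other capacity-feasible assignment to {D1, D2} ships for at least 130.
Total demand is 29 and no other set of sites has combined capacity ≥ 29, so {D1, D2} is the only feasible choice of open sites. Minimum: 260.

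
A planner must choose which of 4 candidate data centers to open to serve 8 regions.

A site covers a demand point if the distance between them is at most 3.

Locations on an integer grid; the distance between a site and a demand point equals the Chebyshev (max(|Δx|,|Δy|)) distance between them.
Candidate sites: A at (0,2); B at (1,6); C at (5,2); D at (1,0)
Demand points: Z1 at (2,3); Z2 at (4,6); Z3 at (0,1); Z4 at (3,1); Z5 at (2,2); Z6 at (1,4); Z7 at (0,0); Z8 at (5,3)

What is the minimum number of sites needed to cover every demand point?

3

Coverage sets (demand points within 3 of each site):
  A: {Z1, Z3, Z4, Z5, Z6, Z7}
  B: {Z1, Z2, Z6}
  C: {Z1, Z4, Z5, Z8}
  D: {Z1, Z3, Z4, Z5, Z7}
No 2 sites suffice: every size-2 union leaves at least one demand point uncovered.
But {A, B, C} covers everything, so the minimum is 3.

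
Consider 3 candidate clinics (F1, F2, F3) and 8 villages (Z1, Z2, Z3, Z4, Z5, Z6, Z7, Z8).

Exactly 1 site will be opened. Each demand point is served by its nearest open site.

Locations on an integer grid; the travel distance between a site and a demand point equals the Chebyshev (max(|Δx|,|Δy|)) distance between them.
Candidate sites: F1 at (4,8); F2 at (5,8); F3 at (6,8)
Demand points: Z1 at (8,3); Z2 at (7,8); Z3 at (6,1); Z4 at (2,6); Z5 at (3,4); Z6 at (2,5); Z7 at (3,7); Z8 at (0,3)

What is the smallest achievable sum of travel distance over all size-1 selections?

30

Open {F1}.
  Z1→F1 5, Z2→F1 3, Z3→F1 7, Z4→F1 2, Z5→F1 4, Z6→F1 3, Z7→F1 1, Z8→F1 5  ⇒ total 30.
Compare {F2}: total 31.
Compare {F3}: total 34.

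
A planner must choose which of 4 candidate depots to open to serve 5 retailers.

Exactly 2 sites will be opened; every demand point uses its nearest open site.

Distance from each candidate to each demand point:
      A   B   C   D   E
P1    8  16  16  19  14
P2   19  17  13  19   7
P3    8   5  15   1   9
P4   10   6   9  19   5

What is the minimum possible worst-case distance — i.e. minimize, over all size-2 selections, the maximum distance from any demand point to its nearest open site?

Open {P3, P4}.
  Farthest demand point is C at distance 9 (to P4); all others are ≤ 9.
With {P2, P3} the worst case is 13.
With {P1, P3} the worst case is 15.
No size-2 selection achieves below 9.

9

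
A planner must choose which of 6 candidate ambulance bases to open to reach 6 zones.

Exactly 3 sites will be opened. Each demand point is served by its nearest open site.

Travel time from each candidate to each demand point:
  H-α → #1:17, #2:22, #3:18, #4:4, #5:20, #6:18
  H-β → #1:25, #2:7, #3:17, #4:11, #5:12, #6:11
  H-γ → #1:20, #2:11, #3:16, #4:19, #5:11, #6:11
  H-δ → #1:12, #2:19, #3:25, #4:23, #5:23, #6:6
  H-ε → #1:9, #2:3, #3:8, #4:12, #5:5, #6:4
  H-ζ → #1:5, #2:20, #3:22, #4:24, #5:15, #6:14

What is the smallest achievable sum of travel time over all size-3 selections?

Open {H-α, H-ε, H-ζ}.
  #1→H-ζ 5, #2→H-ε 3, #3→H-ε 8, #4→H-α 4, #5→H-ε 5, #6→H-ε 4  ⇒ total 29.
Compare {H-α, H-β, H-ε}: total 33.
Compare {H-α, H-γ, H-ε}: total 33.
No size-3 selection does better; minimum is 29.

29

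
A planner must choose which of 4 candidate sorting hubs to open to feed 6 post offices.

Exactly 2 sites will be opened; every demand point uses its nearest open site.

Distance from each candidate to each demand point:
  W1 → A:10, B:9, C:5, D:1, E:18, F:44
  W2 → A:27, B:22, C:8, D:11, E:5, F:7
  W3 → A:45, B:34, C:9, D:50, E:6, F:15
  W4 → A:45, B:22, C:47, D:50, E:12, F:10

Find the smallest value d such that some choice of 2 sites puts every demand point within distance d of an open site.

10

Open {W1, W2}.
  Farthest demand point is A at distance 10 (to W1); all others are ≤ 10.
With {W1, W4} the worst case is 12.
With {W1, W3} the worst case is 15.
No size-2 selection achieves below 10.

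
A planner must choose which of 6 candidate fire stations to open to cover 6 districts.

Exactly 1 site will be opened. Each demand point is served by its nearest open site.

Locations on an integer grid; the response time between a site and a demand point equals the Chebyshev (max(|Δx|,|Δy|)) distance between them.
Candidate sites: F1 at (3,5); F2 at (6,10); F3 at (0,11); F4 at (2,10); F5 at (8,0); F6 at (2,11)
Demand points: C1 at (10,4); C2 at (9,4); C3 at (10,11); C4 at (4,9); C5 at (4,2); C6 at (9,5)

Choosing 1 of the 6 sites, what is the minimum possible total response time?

Open {F2}.
  C1→F2 6, C2→F2 6, C3→F2 4, C4→F2 2, C5→F2 8, C6→F2 5  ⇒ total 31.
Compare {F1}: total 33.
Compare {F5}: total 37.
No size-1 selection does better; minimum is 31.

31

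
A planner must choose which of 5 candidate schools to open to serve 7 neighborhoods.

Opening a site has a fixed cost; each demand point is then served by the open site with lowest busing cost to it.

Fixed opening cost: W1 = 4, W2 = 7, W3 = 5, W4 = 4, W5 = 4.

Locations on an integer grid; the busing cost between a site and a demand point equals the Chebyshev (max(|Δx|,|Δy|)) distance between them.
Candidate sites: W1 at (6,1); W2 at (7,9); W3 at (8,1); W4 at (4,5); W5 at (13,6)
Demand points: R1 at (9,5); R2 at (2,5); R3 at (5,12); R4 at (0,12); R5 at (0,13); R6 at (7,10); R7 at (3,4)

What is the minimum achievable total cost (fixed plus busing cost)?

36

Open {W2, W4}: assign each demand point to its cheapest open site.
  R1→W2 4, R2→W4 2, R3→W2 3, R4→W2 7, R5→W2 7, R6→W2 1, R7→W4 1
  busing cost 25, fixed 11 → total 36.
Compare {W2}: busing cost 32 + fixed 7 = 39.
Compare {W4}: busing cost 35 + fixed 4 = 39.
Compare {W1, W2}: busing cost 29 + fixed 11 = 40.
All other subsets cost ≥ 39. Minimum total cost: 36.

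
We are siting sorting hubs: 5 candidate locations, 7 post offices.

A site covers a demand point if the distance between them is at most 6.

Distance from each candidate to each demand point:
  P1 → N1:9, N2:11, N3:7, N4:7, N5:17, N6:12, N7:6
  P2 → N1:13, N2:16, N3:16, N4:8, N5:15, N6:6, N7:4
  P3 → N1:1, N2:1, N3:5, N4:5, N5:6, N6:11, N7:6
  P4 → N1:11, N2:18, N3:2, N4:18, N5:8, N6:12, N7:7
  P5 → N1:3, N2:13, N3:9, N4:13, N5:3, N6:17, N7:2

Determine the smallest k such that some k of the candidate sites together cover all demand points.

Coverage sets (demand points within 6 of each site):
  P1: {N7}
  P2: {N6, N7}
  P3: {N1, N2, N3, N4, N5, N7}
  P4: {N3}
  P5: {N1, N5, N7}
No single site covers all 7 demand points.
But {P2, P3} covers everything, so the minimum is 2.

2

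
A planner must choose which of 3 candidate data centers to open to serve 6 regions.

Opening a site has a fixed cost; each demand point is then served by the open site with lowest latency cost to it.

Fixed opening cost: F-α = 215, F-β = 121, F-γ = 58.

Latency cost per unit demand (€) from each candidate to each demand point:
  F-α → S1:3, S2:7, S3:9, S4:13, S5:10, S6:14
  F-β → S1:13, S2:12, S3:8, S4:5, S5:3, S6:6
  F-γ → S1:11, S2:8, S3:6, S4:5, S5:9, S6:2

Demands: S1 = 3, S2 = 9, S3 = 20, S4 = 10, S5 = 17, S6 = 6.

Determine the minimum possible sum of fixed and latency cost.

498

Open {F-γ}: assign each demand point to its cheapest open site.
  S1→F-γ 3×11=33, S2→F-γ 9×8=72, S3→F-γ 20×6=120, S4→F-γ 10×5=50, S5→F-γ 17×9=153, S6→F-γ 6×2=12
  latency cost 440, fixed 58 → total 498.
Compare {F-β, F-γ}: latency cost 338 + fixed 179 = 517.
Compare {F-β}: latency cost 444 + fixed 121 = 565.
Compare {F-α, F-γ}: latency cost 407 + fixed 273 = 680.
All other subsets cost ≥ 517. Minimum total cost: 498.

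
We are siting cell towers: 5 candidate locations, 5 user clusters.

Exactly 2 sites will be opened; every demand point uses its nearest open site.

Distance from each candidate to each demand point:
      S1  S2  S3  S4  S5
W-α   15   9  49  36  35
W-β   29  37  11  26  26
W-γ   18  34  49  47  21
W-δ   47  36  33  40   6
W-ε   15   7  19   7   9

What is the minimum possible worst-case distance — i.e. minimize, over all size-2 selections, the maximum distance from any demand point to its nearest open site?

15

Open {W-β, W-ε}.
  Farthest demand point is S1 at distance 15 (to W-ε); all others are ≤ 15.
With {W-α, W-ε} the worst case is 19.
With {W-γ, W-ε} the worst case is 19.
No size-2 selection achieves below 15.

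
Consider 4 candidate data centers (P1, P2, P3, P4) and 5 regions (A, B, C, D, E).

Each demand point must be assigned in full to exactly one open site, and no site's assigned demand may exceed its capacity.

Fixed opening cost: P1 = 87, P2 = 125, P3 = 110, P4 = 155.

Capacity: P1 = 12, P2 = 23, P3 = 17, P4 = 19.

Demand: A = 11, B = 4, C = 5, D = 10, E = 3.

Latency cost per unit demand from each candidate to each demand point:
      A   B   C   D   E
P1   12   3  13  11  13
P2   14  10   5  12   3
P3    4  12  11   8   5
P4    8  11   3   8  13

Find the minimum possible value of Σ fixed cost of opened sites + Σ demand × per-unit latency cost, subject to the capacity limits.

463

Open {P3, P4}; cheapest assignment that respects the capacities:
  P3 (cap 17, load 14): A, E — cost 11×4 + 3×5 = 59
  P4 (cap 19, load 19): B, C, D — cost 4×11 + 5×3 + 10×8 = 139
  Shipping 198, fixed 265 → total 463.
  Any other capacity-feasible assignment to {P3, P4} ships for at least 198.
Compare {P2, P3}: its best feasible assignment gives total 473.
Compare {P1, P3, P4}: its best feasible assignment gives total 518.
Every other set of open sites that can feasibly serve all demand totals ≥ 473 even under its best assignment. Minimum: 463.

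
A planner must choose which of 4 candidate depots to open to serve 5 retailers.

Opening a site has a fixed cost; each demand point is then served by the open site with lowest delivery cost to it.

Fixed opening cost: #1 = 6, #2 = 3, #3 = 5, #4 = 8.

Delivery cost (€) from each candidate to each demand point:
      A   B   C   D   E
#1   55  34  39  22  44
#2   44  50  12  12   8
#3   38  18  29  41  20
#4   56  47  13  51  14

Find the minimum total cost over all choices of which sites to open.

96

Open {#2, #3}: assign each demand point to its cheapest open site.
  A→#3 38, B→#3 18, C→#2 12, D→#2 12, E→#2 8
  delivery cost 88, fixed 8 → total 96.
Compare {#1, #2, #3}: delivery cost 88 + fixed 14 = 102.
Compare {#2, #3, #4}: delivery cost 88 + fixed 16 = 104.
Compare {#1, #2, #3, #4}: delivery cost 88 + fixed 22 = 110.
All other subsets cost ≥ 102. Minimum total cost: 96.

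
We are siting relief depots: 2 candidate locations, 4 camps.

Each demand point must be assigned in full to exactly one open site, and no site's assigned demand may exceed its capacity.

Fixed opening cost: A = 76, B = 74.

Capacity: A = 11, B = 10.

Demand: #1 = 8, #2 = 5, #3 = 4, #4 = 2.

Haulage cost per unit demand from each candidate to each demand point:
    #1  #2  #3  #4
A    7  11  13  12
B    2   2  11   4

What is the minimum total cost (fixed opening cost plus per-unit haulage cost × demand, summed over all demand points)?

281

Open {A, B}; cheapest assignment that respects the capacities:
  A (cap 11, load 9): #2, #3 — cost 5×11 + 4×13 = 107
  B (cap 10, load 10): #1, #4 — cost 8×2 + 2×4 = 24
  Shipping 131, fixed 150 → total 281.
  Any other capacity-feasible assignment to {A, B} ships for at least 131.
Total demand is 19 and no other set of sites has combined capacity ≥ 19, so {A, B} is the only feasible choice of open sites. Minimum: 281.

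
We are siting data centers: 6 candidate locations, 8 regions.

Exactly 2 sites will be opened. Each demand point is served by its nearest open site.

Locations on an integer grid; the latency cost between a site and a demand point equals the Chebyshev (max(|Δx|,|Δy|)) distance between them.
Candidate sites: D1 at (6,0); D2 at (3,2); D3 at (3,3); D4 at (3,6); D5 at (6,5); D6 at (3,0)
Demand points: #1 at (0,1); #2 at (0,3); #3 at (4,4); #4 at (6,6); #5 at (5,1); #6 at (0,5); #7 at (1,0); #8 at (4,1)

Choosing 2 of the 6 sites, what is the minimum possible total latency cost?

Open {D2, D5}.
  #1→D2 3, #2→D2 3, #3→D2 2, #4→D5 1, #5→D2 2, #6→D2 3, #7→D2 2, #8→D2 1  ⇒ total 17.
Compare {D2, D3}: total 18.
Compare {D3, D5}: total 18.
No size-2 selection does better; minimum is 17.

17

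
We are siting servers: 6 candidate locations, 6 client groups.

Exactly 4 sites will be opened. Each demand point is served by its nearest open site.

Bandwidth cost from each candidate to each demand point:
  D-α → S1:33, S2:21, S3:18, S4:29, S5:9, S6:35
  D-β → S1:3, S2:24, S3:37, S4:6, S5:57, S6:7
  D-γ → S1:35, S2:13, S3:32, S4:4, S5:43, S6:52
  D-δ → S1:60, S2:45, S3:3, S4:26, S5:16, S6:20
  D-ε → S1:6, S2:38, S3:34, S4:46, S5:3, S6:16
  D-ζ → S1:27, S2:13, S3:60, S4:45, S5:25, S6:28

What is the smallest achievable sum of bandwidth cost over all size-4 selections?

33

Open {D-β, D-γ, D-δ, D-ε}.
  S1→D-β 3, S2→D-γ 13, S3→D-δ 3, S4→D-γ 4, S5→D-ε 3, S6→D-β 7  ⇒ total 33.
Compare {D-β, D-δ, D-ε, D-ζ}: total 35.
Compare {D-α, D-β, D-γ, D-δ}: total 39.
No size-4 selection does better; minimum is 33.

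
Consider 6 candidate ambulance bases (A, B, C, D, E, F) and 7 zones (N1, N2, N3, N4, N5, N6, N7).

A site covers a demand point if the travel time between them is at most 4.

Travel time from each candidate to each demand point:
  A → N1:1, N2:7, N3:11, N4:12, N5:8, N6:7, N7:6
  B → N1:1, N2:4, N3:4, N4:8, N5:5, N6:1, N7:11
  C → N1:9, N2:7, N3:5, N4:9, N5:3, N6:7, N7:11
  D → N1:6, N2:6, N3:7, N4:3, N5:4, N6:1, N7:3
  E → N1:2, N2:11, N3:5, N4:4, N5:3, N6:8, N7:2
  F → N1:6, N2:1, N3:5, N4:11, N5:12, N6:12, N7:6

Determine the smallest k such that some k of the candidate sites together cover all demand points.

Coverage sets (demand points within 4 of each site):
  A: {N1}
  B: {N1, N2, N3, N6}
  C: {N5}
  D: {N4, N5, N6, N7}
  E: {N1, N4, N5, N7}
  F: {N2}
No single site covers all 7 demand points.
But {B, D} covers everything, so the minimum is 2.

2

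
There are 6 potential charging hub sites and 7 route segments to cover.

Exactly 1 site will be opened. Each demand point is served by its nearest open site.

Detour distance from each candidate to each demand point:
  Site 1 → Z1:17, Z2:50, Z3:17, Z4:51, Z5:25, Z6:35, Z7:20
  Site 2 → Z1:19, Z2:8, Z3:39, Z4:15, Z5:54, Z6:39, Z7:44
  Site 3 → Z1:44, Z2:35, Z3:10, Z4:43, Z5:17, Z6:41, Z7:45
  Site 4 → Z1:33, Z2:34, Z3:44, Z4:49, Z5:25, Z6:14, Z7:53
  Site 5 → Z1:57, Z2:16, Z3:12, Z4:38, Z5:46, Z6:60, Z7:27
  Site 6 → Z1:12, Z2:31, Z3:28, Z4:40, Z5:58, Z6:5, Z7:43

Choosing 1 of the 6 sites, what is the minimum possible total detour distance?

Open {Site 1}.
  Z1→Site 1 17, Z2→Site 1 50, Z3→Site 1 17, Z4→Site 1 51, Z5→Site 1 25, Z6→Site 1 35, Z7→Site 1 20  ⇒ total 215.
Compare {Site 6}: total 217.
Compare {Site 2}: total 218.
No size-1 selection does better; minimum is 215.

215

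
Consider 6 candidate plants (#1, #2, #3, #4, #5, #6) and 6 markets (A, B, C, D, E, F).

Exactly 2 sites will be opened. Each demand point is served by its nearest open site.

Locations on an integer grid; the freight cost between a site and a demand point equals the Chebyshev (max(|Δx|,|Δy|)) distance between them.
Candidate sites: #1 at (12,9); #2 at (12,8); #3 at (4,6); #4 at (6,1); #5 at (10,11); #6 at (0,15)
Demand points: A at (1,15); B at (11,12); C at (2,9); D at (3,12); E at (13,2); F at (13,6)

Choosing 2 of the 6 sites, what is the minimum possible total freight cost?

22

Open {#2, #6}.
  A→#6 1, B→#2 4, C→#6 6, D→#6 3, E→#2 6, F→#2 2  ⇒ total 22.
Compare {#1, #6}: total 23.
Compare {#5, #6}: total 25.
No size-2 selection does better; minimum is 22.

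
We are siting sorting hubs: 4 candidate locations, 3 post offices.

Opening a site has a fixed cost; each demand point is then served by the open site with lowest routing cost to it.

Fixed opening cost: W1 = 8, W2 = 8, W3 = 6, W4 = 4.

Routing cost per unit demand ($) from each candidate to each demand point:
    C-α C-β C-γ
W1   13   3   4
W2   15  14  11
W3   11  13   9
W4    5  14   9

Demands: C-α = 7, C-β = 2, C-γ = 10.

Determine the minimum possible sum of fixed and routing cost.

Open {W1, W4}: assign each demand point to its cheapest open site.
  C-α→W4 7×5=35, C-β→W1 2×3=6, C-γ→W1 10×4=40
  routing cost 81, fixed 12 → total 93.
Compare {W1, W3, W4}: routing cost 81 + fixed 18 = 99.
Compare {W1, W2, W4}: routing cost 81 + fixed 20 = 101.
Compare {W1, W2, W3, W4}: routing cost 81 + fixed 26 = 107.
All other subsets cost ≥ 99. Minimum total cost: 93.

93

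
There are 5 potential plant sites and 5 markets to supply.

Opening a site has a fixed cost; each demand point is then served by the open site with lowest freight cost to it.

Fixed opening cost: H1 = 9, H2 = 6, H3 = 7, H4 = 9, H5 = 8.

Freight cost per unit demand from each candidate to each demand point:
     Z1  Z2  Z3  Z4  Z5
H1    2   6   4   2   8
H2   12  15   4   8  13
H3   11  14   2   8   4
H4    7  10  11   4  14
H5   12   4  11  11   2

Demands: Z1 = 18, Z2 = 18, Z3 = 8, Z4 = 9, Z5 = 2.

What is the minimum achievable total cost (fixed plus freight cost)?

170

Open {H1, H3, H5}: assign each demand point to its cheapest open site.
  Z1→H1 18×2=36, Z2→H5 18×4=72, Z3→H3 8×2=16, Z4→H1 9×2=18, Z5→H5 2×2=4
  freight cost 146, fixed 24 → total 170.
Compare {H1, H2, H3, H5}: freight cost 146 + fixed 30 = 176.
Compare {H1, H5}: freight cost 162 + fixed 17 = 179.
Compare {H1, H3, H4, H5}: freight cost 146 + fixed 33 = 179.
All other subsets cost ≥ 176. Minimum total cost: 170.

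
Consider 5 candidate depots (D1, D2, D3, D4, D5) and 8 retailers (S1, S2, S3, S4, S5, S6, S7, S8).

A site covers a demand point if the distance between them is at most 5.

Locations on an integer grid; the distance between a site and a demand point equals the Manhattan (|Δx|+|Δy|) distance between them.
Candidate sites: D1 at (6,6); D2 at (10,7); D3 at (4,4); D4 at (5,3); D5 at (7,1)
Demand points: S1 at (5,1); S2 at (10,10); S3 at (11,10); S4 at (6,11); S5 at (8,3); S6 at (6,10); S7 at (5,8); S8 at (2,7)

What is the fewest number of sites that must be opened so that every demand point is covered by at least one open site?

Coverage sets (demand points within 5 of each site):
  D1: {S4, S5, S6, S7, S8}
  D2: {S2, S3}
  D3: {S1, S5, S7, S8}
  D4: {S1, S5, S7}
  D5: {S1, S5}
No 2 sites suffice: every size-2 union leaves at least one demand point uncovered.
But {D1, D2, D3} covers everything, so the minimum is 3.

3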